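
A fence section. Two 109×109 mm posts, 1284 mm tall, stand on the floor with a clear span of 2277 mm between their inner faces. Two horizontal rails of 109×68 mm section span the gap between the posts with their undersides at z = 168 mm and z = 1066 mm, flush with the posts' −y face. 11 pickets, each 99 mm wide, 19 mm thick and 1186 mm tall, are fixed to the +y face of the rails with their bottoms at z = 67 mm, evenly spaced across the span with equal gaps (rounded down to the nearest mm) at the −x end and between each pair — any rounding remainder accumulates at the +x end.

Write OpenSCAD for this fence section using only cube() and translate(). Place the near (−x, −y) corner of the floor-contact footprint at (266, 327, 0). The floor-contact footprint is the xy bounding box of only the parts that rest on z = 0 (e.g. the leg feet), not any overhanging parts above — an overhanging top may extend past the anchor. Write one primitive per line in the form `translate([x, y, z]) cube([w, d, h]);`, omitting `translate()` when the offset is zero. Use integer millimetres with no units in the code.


translate([266, 327, 0]) cube([109, 109, 1284]);
translate([2652, 327, 0]) cube([109, 109, 1284]);
translate([375, 327, 168]) cube([2277, 109, 68]);
translate([375, 327, 1066]) cube([2277, 109, 68]);
translate([474, 436, 67]) cube([99, 19, 1186]);
translate([672, 436, 67]) cube([99, 19, 1186]);
translate([870, 436, 67]) cube([99, 19, 1186]);
translate([1068, 436, 67]) cube([99, 19, 1186]);
translate([1266, 436, 67]) cube([99, 19, 1186]);
translate([1464, 436, 67]) cube([99, 19, 1186]);
translate([1662, 436, 67]) cube([99, 19, 1186]);
translate([1860, 436, 67]) cube([99, 19, 1186]);
translate([2058, 436, 67]) cube([99, 19, 1186]);
translate([2256, 436, 67]) cube([99, 19, 1186]);
translate([2454, 436, 67]) cube([99, 19, 1186]);


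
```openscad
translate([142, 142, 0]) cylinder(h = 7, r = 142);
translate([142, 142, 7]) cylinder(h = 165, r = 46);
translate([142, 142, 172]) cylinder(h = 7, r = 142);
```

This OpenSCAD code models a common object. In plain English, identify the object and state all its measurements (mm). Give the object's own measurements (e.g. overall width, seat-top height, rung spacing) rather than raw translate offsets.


A spool: two coaxial disc flanges of radius 142 mm and thickness 7 mm, joined by a core cylinder of radius 46 mm and height 165 mm. The lower flange rests on z = 0 and the three cylinders share a vertical axis.


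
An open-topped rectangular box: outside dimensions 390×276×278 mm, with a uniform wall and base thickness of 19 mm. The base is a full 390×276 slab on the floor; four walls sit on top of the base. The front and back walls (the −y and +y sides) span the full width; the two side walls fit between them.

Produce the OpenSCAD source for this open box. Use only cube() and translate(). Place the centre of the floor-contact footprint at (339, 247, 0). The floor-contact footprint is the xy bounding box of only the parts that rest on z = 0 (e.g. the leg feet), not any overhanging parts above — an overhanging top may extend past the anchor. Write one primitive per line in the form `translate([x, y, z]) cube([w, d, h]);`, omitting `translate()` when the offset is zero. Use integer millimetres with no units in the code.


translate([144, 109, 0]) cube([390, 276, 19]);
translate([144, 109, 19]) cube([390, 19, 259]);
translate([144, 366, 19]) cube([390, 19, 259]);
translate([144, 128, 19]) cube([19, 238, 259]);
translate([515, 128, 19]) cube([19, 238, 259]);


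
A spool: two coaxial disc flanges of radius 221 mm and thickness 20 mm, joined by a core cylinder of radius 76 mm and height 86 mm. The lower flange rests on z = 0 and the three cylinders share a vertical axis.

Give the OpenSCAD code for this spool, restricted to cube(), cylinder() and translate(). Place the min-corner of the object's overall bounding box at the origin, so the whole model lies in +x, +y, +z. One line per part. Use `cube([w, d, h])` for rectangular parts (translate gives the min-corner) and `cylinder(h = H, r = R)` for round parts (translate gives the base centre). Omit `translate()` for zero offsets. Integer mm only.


translate([221, 221, 0]) cylinder(h = 20, r = 221);
translate([221, 221, 20]) cylinder(h = 86, r = 76);
translate([221, 221, 106]) cylinder(h = 20, r = 221);


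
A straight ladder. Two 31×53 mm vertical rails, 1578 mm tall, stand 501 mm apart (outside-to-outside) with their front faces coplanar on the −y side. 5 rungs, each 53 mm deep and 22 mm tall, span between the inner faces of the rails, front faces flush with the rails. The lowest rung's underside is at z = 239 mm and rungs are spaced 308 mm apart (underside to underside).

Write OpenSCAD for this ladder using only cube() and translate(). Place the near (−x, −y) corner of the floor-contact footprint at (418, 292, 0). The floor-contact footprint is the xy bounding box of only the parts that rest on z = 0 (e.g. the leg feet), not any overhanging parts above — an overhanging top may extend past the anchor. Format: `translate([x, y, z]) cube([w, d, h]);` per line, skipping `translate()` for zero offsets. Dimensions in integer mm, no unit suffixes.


translate([418, 292, 0]) cube([31, 53, 1578]);
translate([888, 292, 0]) cube([31, 53, 1578]);
translate([449, 292, 239]) cube([439, 53, 22]);
translate([449, 292, 547]) cube([439, 53, 22]);
translate([449, 292, 855]) cube([439, 53, 22]);
translate([449, 292, 1163]) cube([439, 53, 22]);
translate([449, 292, 1471]) cube([439, 53, 22]);


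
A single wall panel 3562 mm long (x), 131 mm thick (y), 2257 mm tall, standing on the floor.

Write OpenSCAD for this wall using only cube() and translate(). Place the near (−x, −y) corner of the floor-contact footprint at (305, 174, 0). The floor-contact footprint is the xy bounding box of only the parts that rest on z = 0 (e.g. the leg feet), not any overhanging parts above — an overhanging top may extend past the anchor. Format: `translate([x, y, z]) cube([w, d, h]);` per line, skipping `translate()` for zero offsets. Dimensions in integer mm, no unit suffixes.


translate([305, 174, 0]) cube([3562, 131, 2257]);


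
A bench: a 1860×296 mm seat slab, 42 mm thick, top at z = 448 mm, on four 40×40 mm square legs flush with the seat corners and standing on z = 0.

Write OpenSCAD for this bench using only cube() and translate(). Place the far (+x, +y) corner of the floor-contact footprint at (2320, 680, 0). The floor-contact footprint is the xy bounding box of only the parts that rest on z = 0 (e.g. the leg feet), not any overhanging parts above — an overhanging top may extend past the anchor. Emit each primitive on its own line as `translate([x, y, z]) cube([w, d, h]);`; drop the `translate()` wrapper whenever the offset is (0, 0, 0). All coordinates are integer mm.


translate([460, 384, 406]) cube([1860, 296, 42]);
translate([460, 384, 0]) cube([40, 40, 406]);
translate([460, 640, 0]) cube([40, 40, 406]);
translate([2280, 384, 0]) cube([40, 40, 406]);
translate([2280, 640, 0]) cube([40, 40, 406]);


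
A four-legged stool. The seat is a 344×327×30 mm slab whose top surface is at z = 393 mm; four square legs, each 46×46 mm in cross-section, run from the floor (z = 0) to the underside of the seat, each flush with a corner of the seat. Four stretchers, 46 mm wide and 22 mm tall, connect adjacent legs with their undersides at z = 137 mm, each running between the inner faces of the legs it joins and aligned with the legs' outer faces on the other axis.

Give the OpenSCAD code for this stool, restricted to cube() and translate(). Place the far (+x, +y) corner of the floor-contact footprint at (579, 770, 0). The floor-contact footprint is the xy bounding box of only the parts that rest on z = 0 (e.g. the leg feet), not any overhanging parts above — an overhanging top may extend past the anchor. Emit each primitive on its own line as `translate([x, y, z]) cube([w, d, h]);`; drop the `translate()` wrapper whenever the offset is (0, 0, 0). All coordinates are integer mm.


translate([235, 443, 363]) cube([344, 327, 30]);
translate([235, 443, 0]) cube([46, 46, 363]);
translate([533, 443, 0]) cube([46, 46, 363]);
translate([235, 724, 0]) cube([46, 46, 363]);
translate([533, 724, 0]) cube([46, 46, 363]);
translate([281, 443, 137]) cube([252, 46, 22]);
translate([281, 724, 137]) cube([252, 46, 22]);
translate([235, 489, 137]) cube([46, 235, 22]);
translate([533, 489, 137]) cube([46, 235, 22]);


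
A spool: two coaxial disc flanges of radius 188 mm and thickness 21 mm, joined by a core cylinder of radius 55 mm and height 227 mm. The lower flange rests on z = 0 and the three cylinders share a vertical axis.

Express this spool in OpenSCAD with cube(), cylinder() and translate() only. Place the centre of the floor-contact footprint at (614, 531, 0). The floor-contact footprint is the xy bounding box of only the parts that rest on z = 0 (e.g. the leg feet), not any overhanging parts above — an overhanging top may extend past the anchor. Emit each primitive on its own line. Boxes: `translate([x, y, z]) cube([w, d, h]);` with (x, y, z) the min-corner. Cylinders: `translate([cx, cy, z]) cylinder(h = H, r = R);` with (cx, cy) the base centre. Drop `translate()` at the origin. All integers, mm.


translate([614, 531, 0]) cylinder(h = 21, r = 188);
translate([614, 531, 21]) cylinder(h = 227, r = 55);
translate([614, 531, 248]) cylinder(h = 21, r = 188);


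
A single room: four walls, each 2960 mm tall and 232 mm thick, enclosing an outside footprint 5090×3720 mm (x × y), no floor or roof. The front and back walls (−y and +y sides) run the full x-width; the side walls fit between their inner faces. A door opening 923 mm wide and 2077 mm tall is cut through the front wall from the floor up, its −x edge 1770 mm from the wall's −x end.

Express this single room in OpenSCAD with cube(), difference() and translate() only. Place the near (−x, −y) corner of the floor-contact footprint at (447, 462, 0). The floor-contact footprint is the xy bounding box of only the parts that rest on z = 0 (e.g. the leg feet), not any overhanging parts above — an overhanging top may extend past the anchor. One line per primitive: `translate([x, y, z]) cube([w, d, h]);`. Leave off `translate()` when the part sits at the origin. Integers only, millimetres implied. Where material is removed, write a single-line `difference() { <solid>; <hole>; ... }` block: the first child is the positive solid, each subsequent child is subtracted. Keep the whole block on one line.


difference() { translate([447, 462, 0]) cube([5090, 232, 2960]); translate([2217, 462, 0]) cube([923, 232, 2077]); }
translate([447, 3950, 0]) cube([5090, 232, 2960]);
translate([447, 694, 0]) cube([232, 3256, 2960]);
translate([5305, 694, 0]) cube([232, 3256, 2960]);


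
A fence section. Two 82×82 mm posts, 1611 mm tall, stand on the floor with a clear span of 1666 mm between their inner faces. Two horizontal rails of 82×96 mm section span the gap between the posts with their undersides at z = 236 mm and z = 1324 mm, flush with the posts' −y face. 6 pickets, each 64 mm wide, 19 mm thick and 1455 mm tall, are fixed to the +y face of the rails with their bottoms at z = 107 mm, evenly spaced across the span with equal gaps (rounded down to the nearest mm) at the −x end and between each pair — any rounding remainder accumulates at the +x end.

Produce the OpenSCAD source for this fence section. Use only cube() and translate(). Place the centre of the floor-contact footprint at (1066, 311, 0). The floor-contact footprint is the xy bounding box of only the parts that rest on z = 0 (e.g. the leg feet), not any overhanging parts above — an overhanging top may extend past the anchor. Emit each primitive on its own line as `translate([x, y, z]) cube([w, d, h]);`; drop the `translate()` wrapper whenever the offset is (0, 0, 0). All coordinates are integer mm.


translate([151, 270, 0]) cube([82, 82, 1611]);
translate([1899, 270, 0]) cube([82, 82, 1611]);
translate([233, 270, 236]) cube([1666, 82, 96]);
translate([233, 270, 1324]) cube([1666, 82, 96]);
translate([416, 352, 107]) cube([64, 19, 1455]);
translate([663, 352, 107]) cube([64, 19, 1455]);
translate([910, 352, 107]) cube([64, 19, 1455]);
translate([1157, 352, 107]) cube([64, 19, 1455]);
translate([1404, 352, 107]) cube([64, 19, 1455]);
translate([1651, 352, 107]) cube([64, 19, 1455]);


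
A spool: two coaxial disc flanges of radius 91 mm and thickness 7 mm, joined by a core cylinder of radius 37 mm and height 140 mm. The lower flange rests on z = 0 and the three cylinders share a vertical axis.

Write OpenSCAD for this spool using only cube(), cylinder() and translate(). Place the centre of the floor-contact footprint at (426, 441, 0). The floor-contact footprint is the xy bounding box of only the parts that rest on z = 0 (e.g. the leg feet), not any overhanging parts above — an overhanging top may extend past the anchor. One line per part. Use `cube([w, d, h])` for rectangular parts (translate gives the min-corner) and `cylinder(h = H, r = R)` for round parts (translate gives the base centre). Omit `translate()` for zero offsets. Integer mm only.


translate([426, 441, 0]) cylinder(h = 7, r = 91);
translate([426, 441, 7]) cylinder(h = 140, r = 37);
translate([426, 441, 147]) cylinder(h = 7, r = 91);


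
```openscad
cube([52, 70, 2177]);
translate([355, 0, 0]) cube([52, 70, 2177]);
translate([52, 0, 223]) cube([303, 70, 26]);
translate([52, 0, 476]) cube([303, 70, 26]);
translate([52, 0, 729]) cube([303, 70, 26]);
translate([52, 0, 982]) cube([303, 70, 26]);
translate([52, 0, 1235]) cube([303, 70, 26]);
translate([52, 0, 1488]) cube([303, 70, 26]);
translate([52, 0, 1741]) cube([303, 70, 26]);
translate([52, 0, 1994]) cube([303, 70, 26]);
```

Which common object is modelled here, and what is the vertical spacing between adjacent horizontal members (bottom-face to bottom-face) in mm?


A ladder. The rung spacing is 253 mm.

Two tall 52×70 posts with 8 short bars between them — a ladder. Adjacent rungs sit at z = 223 and z = 476, so the spacing is 476 − 223 = 253 mm.


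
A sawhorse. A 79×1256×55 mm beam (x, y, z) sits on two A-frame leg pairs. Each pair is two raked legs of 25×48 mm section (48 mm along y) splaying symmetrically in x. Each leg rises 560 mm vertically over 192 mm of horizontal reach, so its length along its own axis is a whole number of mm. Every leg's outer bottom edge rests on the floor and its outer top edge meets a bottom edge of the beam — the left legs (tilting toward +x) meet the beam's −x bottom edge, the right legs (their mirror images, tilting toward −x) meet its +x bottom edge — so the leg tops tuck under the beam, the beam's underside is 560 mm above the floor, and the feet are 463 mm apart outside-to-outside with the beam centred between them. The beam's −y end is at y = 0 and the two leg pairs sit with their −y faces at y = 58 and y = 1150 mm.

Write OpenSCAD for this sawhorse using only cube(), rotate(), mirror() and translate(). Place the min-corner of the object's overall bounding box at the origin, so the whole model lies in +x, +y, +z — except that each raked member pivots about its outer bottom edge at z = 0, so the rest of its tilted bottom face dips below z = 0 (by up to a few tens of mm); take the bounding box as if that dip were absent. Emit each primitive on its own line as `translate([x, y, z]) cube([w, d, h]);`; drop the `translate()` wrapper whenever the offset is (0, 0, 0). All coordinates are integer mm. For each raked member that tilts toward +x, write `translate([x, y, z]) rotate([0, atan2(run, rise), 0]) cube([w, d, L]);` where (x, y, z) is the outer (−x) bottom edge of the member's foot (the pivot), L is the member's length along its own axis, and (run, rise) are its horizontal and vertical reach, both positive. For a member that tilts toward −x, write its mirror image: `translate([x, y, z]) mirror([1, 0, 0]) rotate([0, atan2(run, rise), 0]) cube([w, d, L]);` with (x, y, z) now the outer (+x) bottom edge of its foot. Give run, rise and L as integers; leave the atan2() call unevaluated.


translate([192, 0, 560]) cube([79, 1256, 55]);
translate([0, 58, 0]) rotate([0, atan2(192, 560), 0]) cube([25, 48, 592]);
translate([463, 58, 0]) mirror([1, 0, 0]) rotate([0, atan2(192, 560), 0]) cube([25, 48, 592]);
translate([0, 1150, 0]) rotate([0, atan2(192, 560), 0]) cube([25, 48, 592]);
translate([463, 1150, 0]) mirror([1, 0, 0]) rotate([0, atan2(192, 560), 0]) cube([25, 48, 592]);


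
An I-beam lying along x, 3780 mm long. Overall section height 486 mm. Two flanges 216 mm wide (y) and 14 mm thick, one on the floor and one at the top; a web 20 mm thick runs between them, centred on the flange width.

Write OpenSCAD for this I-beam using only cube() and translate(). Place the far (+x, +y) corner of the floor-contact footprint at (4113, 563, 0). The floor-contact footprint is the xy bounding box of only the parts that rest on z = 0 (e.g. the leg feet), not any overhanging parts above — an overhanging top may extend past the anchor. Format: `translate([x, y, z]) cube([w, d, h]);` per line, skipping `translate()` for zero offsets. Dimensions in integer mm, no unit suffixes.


translate([333, 347, 0]) cube([3780, 216, 14]);
translate([333, 445, 14]) cube([3780, 20, 458]);
translate([333, 347, 472]) cube([3780, 216, 14]);


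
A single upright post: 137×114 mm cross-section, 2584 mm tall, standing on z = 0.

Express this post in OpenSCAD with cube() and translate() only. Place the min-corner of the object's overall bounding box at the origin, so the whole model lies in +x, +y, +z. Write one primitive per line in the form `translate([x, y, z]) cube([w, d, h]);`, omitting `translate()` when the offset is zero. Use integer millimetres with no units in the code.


cube([137, 114, 2584]);


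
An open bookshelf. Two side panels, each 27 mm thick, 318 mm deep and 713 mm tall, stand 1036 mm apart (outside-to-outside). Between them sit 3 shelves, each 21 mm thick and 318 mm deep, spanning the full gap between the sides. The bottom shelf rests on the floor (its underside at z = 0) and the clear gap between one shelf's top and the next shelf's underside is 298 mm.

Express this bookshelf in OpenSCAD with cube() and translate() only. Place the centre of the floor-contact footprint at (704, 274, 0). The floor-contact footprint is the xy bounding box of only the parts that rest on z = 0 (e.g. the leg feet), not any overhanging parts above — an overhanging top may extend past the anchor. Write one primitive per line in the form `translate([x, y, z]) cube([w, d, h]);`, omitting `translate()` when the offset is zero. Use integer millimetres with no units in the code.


translate([186, 115, 0]) cube([27, 318, 713]);
translate([1195, 115, 0]) cube([27, 318, 713]);
translate([213, 115, 0]) cube([982, 318, 21]);
translate([213, 115, 319]) cube([982, 318, 21]);
translate([213, 115, 638]) cube([982, 318, 21]);


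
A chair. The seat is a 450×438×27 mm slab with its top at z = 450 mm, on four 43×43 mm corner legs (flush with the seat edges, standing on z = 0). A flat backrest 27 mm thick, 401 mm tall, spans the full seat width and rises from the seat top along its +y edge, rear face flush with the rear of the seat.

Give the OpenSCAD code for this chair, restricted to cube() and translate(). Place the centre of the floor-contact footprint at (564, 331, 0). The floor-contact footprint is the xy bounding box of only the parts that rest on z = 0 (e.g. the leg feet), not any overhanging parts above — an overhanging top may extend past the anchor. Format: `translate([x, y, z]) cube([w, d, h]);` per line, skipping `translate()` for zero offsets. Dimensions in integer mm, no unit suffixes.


// leg_h = 450 - 27 = 423
translate([339, 112, 423]) cube([450, 438, 27]);
translate([339, 112, 0]) cube([43, 43, 423]);
translate([746, 112, 0]) cube([43, 43, 423]);
translate([339, 507, 0]) cube([43, 43, 423]);
translate([746, 507, 0]) cube([43, 43, 423]);
translate([339, 523, 450]) cube([450, 27, 401]);


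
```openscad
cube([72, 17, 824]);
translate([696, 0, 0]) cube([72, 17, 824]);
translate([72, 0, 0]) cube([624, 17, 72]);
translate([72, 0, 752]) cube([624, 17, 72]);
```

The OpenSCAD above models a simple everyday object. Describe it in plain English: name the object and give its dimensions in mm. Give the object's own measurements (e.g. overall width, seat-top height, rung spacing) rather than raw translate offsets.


A rectangular picture frame lying in the x–z plane (depth along y). The opening is 624 mm wide (x) by 680 mm tall (z), surrounded by a border 72 mm wide on all four sides. The frame is 17 mm deep and is made of two full-height vertical stiles with two horizontal rails fitted between them.


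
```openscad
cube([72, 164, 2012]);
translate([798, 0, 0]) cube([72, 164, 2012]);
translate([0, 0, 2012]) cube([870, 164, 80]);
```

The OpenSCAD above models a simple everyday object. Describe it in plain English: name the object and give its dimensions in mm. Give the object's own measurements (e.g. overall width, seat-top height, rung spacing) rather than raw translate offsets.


A door frame. The clear opening is 726 mm wide and 2012 mm high. Two 72 mm wide jambs, 164 mm deep, stand either side of the opening from the floor to the top of the opening. A 80 mm thick head sits across the top of both jambs, spanning the full outside width of the frame.


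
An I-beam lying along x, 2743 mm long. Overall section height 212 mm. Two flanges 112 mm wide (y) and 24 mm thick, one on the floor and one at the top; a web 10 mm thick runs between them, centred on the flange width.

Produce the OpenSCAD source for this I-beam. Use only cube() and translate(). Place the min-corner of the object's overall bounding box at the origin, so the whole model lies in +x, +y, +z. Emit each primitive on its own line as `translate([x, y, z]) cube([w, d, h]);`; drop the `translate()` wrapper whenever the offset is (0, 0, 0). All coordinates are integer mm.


cube([2743, 112, 24]);
translate([0, 51, 24]) cube([2743, 10, 164]);
translate([0, 0, 188]) cube([2743, 112, 24]);


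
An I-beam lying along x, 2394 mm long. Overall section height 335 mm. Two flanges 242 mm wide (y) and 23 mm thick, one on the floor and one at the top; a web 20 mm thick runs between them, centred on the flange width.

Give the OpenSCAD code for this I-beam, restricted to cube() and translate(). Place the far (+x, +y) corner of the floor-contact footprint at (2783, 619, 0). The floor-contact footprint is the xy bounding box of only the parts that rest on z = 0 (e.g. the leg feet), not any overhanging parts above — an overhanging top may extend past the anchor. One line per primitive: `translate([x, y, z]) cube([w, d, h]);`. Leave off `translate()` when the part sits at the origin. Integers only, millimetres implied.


translate([389, 377, 0]) cube([2394, 242, 23]);
translate([389, 488, 23]) cube([2394, 20, 289]);
translate([389, 377, 312]) cube([2394, 242, 23]);


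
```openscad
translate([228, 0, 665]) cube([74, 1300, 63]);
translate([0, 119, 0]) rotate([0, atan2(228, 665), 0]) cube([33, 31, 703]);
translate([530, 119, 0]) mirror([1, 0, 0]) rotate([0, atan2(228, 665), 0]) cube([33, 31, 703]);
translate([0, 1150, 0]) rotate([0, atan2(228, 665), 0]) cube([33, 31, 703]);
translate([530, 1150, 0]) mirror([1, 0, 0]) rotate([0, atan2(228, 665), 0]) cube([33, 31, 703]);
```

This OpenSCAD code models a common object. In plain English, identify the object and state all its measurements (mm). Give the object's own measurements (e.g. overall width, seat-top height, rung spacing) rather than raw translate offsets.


A sawhorse. A 74×1300×63 mm beam (x, y, z) sits on two A-frame leg pairs. Each pair is two raked legs of 33×31 mm section (31 mm along y) splaying symmetrically in x. Each leg rises 665 mm vertically over 228 mm of horizontal reach and is 703 mm long along its own axis. Every leg's outer bottom edge rests on the floor and its outer top edge meets a bottom edge of the beam — the left legs (tilting toward +x) meet the beam's −x bottom edge, the right legs (their mirror images, tilting toward −x) meet its +x bottom edge — so the leg tops tuck under the beam, the beam's underside is 665 mm above the floor, and the feet are 530 mm apart outside-to-outside with the beam centred between them. The two leg pairs are set in 119 mm from either end of the beam.


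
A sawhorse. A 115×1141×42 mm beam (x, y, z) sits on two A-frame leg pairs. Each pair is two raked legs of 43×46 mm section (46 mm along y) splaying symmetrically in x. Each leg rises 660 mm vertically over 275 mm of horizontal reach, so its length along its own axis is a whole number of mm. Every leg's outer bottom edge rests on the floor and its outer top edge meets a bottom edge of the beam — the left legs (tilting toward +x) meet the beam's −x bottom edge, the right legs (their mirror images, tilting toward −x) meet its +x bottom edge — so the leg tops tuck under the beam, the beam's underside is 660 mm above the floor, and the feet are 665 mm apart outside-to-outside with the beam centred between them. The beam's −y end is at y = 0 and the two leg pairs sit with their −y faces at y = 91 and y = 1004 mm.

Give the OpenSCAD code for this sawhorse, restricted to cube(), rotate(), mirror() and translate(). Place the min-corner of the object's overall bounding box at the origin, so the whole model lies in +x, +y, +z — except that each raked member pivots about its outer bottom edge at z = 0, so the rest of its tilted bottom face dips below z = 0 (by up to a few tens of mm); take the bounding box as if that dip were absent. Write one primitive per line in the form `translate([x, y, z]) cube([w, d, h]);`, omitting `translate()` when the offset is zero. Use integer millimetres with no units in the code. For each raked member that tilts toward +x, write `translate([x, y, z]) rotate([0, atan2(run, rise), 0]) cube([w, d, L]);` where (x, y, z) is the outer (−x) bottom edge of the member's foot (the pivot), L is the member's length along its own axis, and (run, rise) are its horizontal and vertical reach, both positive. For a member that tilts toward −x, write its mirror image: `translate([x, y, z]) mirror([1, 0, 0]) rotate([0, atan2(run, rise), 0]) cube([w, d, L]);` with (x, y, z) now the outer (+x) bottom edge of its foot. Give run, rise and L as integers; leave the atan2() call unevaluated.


// leg length = √(275² + 660²) = 715
// right-leg outer foot x = 2·275 + 115 = 665
// beam min-corner = (275, 0, 660)
translate([275, 0, 660]) cube([115, 1141, 42]);
translate([0, 91, 0]) rotate([0, atan2(275, 660), 0]) cube([43, 46, 715]);
translate([665, 91, 0]) mirror([1, 0, 0]) rotate([0, atan2(275, 660), 0]) cube([43, 46, 715]);
translate([0, 1004, 0]) rotate([0, atan2(275, 660), 0]) cube([43, 46, 715]);
translate([665, 1004, 0]) mirror([1, 0, 0]) rotate([0, atan2(275, 660), 0]) cube([43, 46, 715]);


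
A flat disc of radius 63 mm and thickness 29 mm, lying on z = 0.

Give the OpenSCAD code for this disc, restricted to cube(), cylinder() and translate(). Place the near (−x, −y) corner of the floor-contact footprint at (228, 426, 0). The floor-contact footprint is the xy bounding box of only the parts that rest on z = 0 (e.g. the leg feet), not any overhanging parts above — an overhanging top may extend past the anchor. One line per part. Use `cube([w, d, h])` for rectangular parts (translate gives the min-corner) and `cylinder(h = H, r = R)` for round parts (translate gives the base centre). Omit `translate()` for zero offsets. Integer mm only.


translate([291, 489, 0]) cylinder(h = 29, r = 63);


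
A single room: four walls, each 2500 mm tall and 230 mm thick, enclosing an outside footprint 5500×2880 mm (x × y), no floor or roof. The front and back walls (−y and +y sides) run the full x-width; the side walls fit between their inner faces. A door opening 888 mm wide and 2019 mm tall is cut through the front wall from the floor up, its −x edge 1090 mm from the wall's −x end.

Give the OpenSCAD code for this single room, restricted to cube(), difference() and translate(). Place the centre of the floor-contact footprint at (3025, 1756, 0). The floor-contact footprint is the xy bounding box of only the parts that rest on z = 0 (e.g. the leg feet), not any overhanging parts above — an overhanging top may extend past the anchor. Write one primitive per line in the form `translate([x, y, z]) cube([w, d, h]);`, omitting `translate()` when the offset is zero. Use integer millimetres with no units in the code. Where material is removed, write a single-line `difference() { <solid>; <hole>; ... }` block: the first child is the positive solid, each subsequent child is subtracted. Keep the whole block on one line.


difference() { translate([275, 316, 0]) cube([5500, 230, 2500]); translate([1365, 316, 0]) cube([888, 230, 2019]); }
translate([275, 2966, 0]) cube([5500, 230, 2500]);
translate([275, 546, 0]) cube([230, 2420, 2500]);
translate([5545, 546, 0]) cube([230, 2420, 2500]);


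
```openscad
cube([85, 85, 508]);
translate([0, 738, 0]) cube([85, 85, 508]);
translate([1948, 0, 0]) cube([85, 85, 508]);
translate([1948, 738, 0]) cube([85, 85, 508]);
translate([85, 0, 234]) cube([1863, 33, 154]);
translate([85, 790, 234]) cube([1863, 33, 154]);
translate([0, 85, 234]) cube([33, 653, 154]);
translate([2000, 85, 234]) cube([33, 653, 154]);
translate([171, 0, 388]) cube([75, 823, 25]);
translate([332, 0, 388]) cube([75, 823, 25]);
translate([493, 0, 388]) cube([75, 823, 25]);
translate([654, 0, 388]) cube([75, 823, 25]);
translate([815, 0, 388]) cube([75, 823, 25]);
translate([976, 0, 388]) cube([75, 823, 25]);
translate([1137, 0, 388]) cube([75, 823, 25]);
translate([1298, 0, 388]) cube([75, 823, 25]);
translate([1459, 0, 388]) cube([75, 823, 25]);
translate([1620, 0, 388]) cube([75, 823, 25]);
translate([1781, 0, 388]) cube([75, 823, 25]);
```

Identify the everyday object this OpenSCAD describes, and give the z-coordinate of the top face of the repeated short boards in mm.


A bed frame. The slat-top height is 413 mm.

Four posts, four rails, and a row of slats — a bed frame. Slats sit on the rails at z = 234 + 154 = 388; with slat thickness 25, the top is 413 mm.


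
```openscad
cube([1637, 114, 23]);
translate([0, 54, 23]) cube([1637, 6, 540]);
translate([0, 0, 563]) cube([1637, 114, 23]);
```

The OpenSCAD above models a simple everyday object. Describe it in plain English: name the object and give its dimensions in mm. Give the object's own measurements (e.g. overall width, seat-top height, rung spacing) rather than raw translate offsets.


An I-beam lying along x, 1637 mm long. Overall section height 586 mm. Two flanges 114 mm wide (y) and 23 mm thick, one on the floor and one at the top; a web 6 mm thick runs between them, centred on the flange width.


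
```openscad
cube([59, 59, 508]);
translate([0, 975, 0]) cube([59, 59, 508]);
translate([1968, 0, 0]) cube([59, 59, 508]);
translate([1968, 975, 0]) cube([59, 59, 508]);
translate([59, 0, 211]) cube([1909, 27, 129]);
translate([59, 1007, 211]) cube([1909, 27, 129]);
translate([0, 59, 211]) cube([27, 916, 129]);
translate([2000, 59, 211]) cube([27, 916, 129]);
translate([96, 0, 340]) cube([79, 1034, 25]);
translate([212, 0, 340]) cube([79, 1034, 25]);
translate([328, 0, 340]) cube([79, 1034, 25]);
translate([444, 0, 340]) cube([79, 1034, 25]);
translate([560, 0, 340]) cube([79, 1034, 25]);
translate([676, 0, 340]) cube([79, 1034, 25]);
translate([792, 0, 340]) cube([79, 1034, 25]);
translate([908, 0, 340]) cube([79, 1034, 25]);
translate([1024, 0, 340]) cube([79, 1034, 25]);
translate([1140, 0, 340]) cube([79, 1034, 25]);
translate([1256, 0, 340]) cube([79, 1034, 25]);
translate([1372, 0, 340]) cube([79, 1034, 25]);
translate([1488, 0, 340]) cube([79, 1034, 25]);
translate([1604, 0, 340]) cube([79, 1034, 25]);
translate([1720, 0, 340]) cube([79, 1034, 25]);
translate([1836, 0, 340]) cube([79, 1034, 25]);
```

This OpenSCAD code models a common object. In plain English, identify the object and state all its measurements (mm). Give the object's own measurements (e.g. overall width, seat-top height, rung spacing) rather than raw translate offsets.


A bed frame 2027 mm long (x) by 1034 mm wide (y). Four 59×59 mm corner posts, 508 mm tall, at the corners of the footprint. Four rails of 27 mm thickness and 129 mm height run between adjacent posts with their undersides at z = 211 mm, their outer faces flush with the outside of the frame (the two x-running rails run between the posts' inner faces; the two y-running rails run between the posts' inner faces). 16 slats, each 79 mm wide (x) and 25 mm thick, lie across the top of the two x-running rails, running the full 1034 mm width of the frame in y; along x they sit between the end posts with a 37 mm gap after the −x posts and between neighbouring slats, leaving 53 mm before the +x posts.


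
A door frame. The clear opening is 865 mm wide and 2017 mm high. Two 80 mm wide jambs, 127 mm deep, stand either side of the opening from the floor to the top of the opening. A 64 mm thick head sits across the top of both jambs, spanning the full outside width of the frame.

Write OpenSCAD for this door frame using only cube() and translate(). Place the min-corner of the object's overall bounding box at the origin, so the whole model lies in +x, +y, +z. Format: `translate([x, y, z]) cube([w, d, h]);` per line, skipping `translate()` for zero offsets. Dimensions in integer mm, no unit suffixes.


cube([80, 127, 2017]);
translate([945, 0, 0]) cube([80, 127, 2017]);
translate([0, 0, 2017]) cube([1025, 127, 64]);


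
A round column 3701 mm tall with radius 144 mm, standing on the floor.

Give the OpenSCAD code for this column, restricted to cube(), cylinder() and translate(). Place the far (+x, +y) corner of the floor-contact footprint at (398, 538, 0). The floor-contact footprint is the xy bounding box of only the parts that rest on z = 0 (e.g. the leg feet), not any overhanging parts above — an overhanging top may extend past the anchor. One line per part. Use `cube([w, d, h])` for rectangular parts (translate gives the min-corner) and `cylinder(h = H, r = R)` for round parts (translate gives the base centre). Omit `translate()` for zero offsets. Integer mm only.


translate([254, 394, 0]) cylinder(h = 3701, r = 144);


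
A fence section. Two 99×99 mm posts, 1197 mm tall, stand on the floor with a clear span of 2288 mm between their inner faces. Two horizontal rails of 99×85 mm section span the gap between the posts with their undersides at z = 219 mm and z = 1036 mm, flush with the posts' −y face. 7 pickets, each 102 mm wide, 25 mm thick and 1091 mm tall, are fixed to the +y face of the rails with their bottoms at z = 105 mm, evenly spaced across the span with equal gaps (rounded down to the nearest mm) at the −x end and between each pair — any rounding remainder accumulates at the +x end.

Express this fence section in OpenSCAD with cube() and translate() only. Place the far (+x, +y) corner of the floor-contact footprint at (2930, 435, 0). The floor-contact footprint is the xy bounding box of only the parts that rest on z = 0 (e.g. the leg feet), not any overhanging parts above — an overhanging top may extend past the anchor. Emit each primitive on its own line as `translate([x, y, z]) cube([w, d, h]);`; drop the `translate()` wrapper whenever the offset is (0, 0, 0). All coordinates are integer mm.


translate([444, 336, 0]) cube([99, 99, 1197]);
translate([2831, 336, 0]) cube([99, 99, 1197]);
translate([543, 336, 219]) cube([2288, 99, 85]);
translate([543, 336, 1036]) cube([2288, 99, 85]);
translate([739, 435, 105]) cube([102, 25, 1091]);
translate([1037, 435, 105]) cube([102, 25, 1091]);
translate([1335, 435, 105]) cube([102, 25, 1091]);
translate([1633, 435, 105]) cube([102, 25, 1091]);
translate([1931, 435, 105]) cube([102, 25, 1091]);
translate([2229, 435, 105]) cube([102, 25, 1091]);
translate([2527, 435, 105]) cube([102, 25, 1091]);


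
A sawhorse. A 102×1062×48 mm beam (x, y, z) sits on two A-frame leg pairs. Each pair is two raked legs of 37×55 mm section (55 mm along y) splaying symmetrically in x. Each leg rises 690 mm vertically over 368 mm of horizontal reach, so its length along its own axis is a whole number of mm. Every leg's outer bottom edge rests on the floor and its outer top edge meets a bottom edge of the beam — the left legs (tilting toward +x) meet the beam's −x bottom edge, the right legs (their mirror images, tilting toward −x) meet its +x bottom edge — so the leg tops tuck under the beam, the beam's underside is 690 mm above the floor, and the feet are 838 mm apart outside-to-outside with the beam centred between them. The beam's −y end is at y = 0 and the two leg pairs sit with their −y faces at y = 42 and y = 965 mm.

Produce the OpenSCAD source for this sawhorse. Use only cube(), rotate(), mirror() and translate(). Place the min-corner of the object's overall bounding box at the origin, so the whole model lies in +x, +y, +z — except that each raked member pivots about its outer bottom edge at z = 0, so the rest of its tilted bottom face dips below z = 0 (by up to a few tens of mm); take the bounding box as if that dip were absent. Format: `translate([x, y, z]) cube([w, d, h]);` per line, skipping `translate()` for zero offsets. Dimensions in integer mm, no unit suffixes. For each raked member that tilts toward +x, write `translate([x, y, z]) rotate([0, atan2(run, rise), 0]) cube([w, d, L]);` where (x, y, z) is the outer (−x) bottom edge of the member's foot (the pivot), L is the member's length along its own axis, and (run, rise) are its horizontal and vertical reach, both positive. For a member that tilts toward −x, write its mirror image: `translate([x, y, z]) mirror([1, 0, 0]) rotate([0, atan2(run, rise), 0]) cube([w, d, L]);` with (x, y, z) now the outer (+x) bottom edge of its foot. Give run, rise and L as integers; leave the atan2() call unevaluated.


translate([368, 0, 690]) cube([102, 1062, 48]);
translate([0, 42, 0]) rotate([0, atan2(368, 690), 0]) cube([37, 55, 782]);
translate([838, 42, 0]) mirror([1, 0, 0]) rotate([0, atan2(368, 690), 0]) cube([37, 55, 782]);
translate([0, 965, 0]) rotate([0, atan2(368, 690), 0]) cube([37, 55, 782]);
translate([838, 965, 0]) mirror([1, 0, 0]) rotate([0, atan2(368, 690), 0]) cube([37, 55, 782]);


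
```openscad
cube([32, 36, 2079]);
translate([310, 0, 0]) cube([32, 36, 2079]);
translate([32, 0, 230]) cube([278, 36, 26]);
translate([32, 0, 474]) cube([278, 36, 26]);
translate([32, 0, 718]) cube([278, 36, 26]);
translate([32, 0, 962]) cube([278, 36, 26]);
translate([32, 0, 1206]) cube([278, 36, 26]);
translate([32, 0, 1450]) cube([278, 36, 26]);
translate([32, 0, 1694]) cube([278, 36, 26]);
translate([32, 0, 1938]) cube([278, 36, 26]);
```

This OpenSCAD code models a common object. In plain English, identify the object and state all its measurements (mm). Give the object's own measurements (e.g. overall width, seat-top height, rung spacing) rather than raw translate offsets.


A straight ladder. Two 32×36 mm vertical rails, 2079 mm tall, stand 342 mm apart (outside-to-outside) with their front faces coplanar on the −y side. 8 rungs, each 36 mm deep and 26 mm tall, span between the inner faces of the rails, front faces flush with the rails. The lowest rung's underside is at z = 230 mm and rungs are spaced 244 mm apart (underside to underside).


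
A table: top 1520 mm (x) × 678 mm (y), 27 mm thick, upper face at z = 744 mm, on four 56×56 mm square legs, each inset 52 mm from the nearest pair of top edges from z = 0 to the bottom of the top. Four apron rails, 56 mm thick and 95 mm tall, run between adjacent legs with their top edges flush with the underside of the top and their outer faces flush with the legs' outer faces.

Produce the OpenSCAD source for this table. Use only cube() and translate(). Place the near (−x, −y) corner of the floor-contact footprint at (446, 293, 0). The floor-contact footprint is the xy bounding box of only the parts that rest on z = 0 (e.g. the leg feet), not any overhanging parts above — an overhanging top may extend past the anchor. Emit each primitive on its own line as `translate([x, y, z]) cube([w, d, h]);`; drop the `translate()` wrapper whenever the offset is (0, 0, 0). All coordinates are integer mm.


translate([394, 241, 717]) cube([1520, 678, 27]);
translate([446, 293, 0]) cube([56, 56, 717]);
translate([1806, 293, 0]) cube([56, 56, 717]);
translate([446, 811, 0]) cube([56, 56, 717]);
translate([1806, 811, 0]) cube([56, 56, 717]);
translate([502, 293, 622]) cube([1304, 56, 95]);
translate([502, 811, 622]) cube([1304, 56, 95]);
translate([446, 349, 622]) cube([56, 462, 95]);
translate([1806, 349, 622]) cube([56, 462, 95]);
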